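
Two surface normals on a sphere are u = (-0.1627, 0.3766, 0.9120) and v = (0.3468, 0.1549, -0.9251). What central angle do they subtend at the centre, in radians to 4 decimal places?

u·v = -0.8418; |u| = 1.0000, |v| = 1.0000.
cos θ = (u·v)/(|u||v|) = -0.8417, so θ = 2.5713 rad.

2.5713 rad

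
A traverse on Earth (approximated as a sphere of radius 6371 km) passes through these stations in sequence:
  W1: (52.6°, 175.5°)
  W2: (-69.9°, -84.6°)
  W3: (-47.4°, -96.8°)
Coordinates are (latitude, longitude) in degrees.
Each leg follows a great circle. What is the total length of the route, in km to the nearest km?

Leg W1→W2: central angle 2.4685 rad, distance 15727.0 km.
Leg W2→W3: central angle 0.4062 rad, distance 2587.9 km.
Total: 15727.0 + 2587.9 ≈ 18315 km.

18315 km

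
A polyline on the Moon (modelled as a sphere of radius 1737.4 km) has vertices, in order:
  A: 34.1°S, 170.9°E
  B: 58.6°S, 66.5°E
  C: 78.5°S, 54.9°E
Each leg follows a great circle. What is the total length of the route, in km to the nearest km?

2682 km

Leg A→B: central angle 1.1904 rad, distance 2068.3 km.
Leg B→C: central angle 0.3535 rad, distance 614.2 km.
Total: 2068.3 + 614.2 ≈ 2682 km.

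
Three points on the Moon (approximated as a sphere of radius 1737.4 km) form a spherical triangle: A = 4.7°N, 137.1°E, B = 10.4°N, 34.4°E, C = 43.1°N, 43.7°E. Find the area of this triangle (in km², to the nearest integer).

1825042 km²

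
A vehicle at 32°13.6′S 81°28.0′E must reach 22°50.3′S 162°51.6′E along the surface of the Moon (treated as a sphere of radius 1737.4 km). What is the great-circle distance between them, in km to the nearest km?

2156 km

With latitudes φ₁ = -32.227°, φ₂ = -22.838° and longitude difference Δλ = 81.393°:
cos c = sin φ₁ sin φ₂ + cos φ₁ cos φ₂ cos Δλ = (-0.5333)(-0.3881) + (0.8459)(0.9216)(0.1497) = 0.32365,
so c = arccos(0.32365) = 1.24121 rad.
Distance = R·c = 1737.4 × 1.2412 ≈ 2156 km.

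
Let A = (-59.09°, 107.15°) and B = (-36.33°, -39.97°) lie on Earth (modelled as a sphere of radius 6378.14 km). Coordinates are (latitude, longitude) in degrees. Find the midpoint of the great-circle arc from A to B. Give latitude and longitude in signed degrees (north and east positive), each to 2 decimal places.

Central angle δ = 1.4093 rad. Interpolating on the sphere with fraction f = 0.5:
P = [sin((1−f)δ)·A + sin(fδ)·B] / sin δ = 0.6563·A + 0.6563·B in Cartesian coordinates,
giving P = (0.3058, -0.0175, -0.9519), i.e. latitude -72.16°, longitude -3.28°.

-72.16°, -3.28°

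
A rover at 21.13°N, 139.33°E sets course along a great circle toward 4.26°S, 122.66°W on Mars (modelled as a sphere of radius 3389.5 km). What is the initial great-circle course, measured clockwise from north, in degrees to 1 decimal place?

91.1°

With φ₁ = 0.3688, φ₂ = -0.0744, Δλ = 1.7106 rad, the forward-azimuth formula gives
θ = atan2( sin Δλ cos φ₂ , cos φ₁ sin φ₂ − sin φ₁ cos φ₂ cos Δλ ) = atan2(0.9875, -0.0192) = 91.11°.
So the initial bearing is 91.1°.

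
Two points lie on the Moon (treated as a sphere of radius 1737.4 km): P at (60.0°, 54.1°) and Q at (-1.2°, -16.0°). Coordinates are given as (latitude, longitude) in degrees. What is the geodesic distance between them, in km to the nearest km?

2464 km

In radians: φ₁ = 1.0472, φ₂ = -0.0209, Δλ = -70.100° = -1.2235 rad.
cos c = sin φ₁ sin φ₂ + cos φ₁ cos φ₂ cos Δλ = (0.8660)(-0.0209) + (0.5000)(0.9998)(0.3404) = 0.15202,
so c = arccos(0.15202) = 1.41819 rad.
Distance = R·c = 1737.4 × 1.4182 ≈ 2464 km.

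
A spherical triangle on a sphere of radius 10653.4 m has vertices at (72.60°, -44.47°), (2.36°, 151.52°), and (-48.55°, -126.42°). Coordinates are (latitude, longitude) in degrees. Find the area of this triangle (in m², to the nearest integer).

316136262 m²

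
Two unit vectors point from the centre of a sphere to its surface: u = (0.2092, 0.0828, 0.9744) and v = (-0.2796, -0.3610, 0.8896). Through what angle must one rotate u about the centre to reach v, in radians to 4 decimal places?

0.6786 rad

u·v = 0.7784; |u| = 1.0000, |v| = 0.9999.
cos θ = (u·v)/(|u||v|) = 0.7785, so θ = 0.6786 rad.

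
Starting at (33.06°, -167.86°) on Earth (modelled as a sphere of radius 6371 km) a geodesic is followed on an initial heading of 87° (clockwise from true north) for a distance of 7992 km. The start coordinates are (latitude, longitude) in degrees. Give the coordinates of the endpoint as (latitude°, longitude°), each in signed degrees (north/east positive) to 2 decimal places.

12.20°, -91.69°

Angular distance δ = d/R = 7992/6371 = 1.25443 rad; initial bearing θ = 1.5184 rad.
sin φ₂ = sin φ₁ cos δ + cos φ₁ sin δ cos θ = (0.5455)(0.3111) + (0.8381)(0.9504)(0.0523) = 0.2114, so φ₂ = 12.20°.
Δλ = atan2(sin θ sin δ cos φ₁, cos δ − sin φ₁ sin φ₂) = atan2(0.7954, 0.1958) = 76.172°.
λ₂ = -167.860° + 76.172° = -91.69°.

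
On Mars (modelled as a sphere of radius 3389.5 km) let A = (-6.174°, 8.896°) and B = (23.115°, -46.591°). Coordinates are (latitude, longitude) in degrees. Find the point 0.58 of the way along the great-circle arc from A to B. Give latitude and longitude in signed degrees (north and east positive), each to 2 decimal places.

The central angle between A and B is δ = 1.0749 rad.
With f = 0.58, the slerp weights are sin((1−f)δ)/sin δ = 0.4960 and sin(fδ)/sin δ = 0.6638.
Weighted sum of the unit vectors: (0.4960)·(0.9822,0.1537,-0.1075) + (0.6638)·(0.6320,-0.6681,0.3926) = (0.9067, -0.3672, 0.2072).
Converting back: φ = atan2(z, √(x²+y²)) = 11.96°, λ = atan2(y, x) = -22.05°.

11.96°, -22.05°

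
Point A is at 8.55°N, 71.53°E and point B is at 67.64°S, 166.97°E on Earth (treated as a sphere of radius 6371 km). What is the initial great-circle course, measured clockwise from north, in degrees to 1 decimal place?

157.4°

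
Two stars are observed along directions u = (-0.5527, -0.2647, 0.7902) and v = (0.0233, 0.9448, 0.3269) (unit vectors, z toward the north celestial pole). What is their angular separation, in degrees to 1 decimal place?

u·v = -0.0047; |u| = 1.0000, |v| = 1.0000.
cos θ = (u·v)/(|u||v|) = -0.0047, so θ = 90.3°.

90.3°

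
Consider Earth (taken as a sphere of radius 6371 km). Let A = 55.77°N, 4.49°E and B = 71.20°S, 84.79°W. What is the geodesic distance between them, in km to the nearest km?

15712 km

With latitudes φ₁ = 55.770°, φ₂ = -71.200° and longitude difference Δλ = -89.280°:
cos c = sin φ₁ sin φ₂ + cos φ₁ cos φ₂ cos Δλ = (0.8268)(-0.9466) + (0.5625)(0.3223)(0.0126) = -0.78040,
so c = arccos(-0.78040) = 2.46610 rad.
Distance = R·c = 6371 × 2.4661 ≈ 15712 km.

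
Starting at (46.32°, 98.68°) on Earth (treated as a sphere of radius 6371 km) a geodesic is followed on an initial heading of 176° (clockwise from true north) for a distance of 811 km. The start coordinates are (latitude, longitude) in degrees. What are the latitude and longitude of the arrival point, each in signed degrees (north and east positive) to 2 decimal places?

39.04°, 99.33°

Angular distance δ = d/R = 811/6371 = 0.12730 rad; initial bearing θ = 3.0718 rad.
sin φ₂ = sin φ₁ cos δ + cos φ₁ sin δ cos θ = (0.7232)(0.9919) + (0.6906)(0.1270)(-0.9976) = 0.6299, so φ₂ = 39.04°.
Δλ = atan2(sin θ sin δ cos φ₁, cos δ − sin φ₁ sin φ₂) = atan2(0.0061, 0.5364) = 0.653°.
λ₂ = 98.680° + 0.653° = 99.33°.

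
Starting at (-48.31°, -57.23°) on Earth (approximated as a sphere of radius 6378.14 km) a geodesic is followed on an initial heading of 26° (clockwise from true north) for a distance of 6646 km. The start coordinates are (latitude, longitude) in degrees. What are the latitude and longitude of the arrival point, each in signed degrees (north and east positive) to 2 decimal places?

8.01°, -34.76°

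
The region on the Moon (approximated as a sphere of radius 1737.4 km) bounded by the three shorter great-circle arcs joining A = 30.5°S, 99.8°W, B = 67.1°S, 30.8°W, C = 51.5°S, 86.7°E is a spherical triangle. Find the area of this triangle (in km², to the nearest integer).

1185343 km²

Side lengths (central angles): a = 0.9159, b = 1.7069, c = 0.9426 rad; semiperimeter s = 1.7827.
By l'Huilier's theorem, tan(E/4) = √[tan(s/2) tan((s−a)/2) tan((s−b)/2) tan((s−c)/2)], giving spherical excess E = 0.3927 rad.
Area = E·R² = 0.3927 × (1737.4)² ≈ 1185343 km².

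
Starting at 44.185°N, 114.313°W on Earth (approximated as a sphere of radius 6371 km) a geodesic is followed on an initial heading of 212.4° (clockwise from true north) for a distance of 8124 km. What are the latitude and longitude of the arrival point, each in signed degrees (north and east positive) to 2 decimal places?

-22.09°, -147.90°

Angular distance δ = d/R = 8124/6371 = 1.27515 rad; initial bearing θ = 3.7071 rad.
sin φ₂ = sin φ₁ cos δ + cos φ₁ sin δ cos θ = (0.6970)(0.2914) + (0.7171)(0.9566)(-0.8443) = -0.3761, so φ₂ = -22.09°.
Δλ = atan2(sin θ sin δ cos φ₁, cos δ − sin φ₁ sin φ₂) = atan2(-0.3676, 0.5535) = -33.587°.
λ₂ = -114.313° − 33.587° = -147.90°.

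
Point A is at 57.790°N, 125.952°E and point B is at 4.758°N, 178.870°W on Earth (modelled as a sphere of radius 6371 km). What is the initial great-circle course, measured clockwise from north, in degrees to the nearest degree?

118°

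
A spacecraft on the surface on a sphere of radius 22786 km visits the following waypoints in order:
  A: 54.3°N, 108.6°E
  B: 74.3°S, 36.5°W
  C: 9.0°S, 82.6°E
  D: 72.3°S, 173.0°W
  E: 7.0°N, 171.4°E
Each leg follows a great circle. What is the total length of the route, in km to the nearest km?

163128 km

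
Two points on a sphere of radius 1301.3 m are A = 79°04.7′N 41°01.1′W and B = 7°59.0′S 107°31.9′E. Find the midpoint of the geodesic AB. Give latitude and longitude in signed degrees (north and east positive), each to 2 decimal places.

45.29°, 100.73°

The central angle between A and B is δ = 1.8718 rad.
With f = 0.5, the slerp weights are sin((1−f)δ)/sin δ = 0.8430 and sin(fδ)/sin δ = 0.8430.
Weighted sum of the unit vectors: (0.8430)·(0.1430,-0.1243,0.9819) + (0.8430)·(-0.2983,0.9443,-0.1389) = (-0.1310, 0.6912, 0.7107).
Converting back: φ = atan2(z, √(x²+y²)) = 45.29°, λ = atan2(y, x) = 100.73°.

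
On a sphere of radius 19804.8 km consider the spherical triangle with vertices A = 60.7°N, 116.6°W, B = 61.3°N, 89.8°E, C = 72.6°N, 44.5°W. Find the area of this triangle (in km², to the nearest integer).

Side lengths (central angles): a = 0.7426, b = 0.5009, c = 0.9831 rad; semiperimeter s = 1.1133.
By l'Huilier's theorem, tan(E/4) = √[tan(s/2) tan((s−a)/2) tan((s−b)/2) tan((s−c)/2)], giving spherical excess E = 0.1960 rad.
Area = E·R² = 0.1960 × (19804.8)² ≈ 76878557 km².

76878557 km²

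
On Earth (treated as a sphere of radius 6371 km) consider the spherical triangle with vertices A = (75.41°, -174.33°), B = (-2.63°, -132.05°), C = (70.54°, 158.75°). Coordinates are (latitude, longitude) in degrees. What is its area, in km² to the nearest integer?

5267131 km²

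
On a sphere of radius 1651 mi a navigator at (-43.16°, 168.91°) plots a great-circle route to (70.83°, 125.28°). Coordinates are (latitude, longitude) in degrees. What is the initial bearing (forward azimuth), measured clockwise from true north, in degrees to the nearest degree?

345°

With φ₁ = -0.7533, φ₂ = 1.2362, Δλ = -0.7615 rad, the forward-azimuth formula gives
θ = atan2( sin Δλ cos φ₂ , cos φ₁ sin φ₂ − sin φ₁ cos φ₂ cos Δλ ) = atan2(-0.2266, 0.8516) = -14.90°.
Adding 360° brings this into [0°, 360°): 345°.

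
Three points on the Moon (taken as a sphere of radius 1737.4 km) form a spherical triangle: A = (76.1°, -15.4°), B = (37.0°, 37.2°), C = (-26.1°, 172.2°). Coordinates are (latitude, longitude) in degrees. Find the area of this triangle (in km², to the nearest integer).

Side lengths (central angles): a = 2.4526, b = 2.2665, c = 0.7944 rad; semiperimeter s = 2.7567.
By l'Huilier's theorem, tan(E/4) = √[tan(s/2) tan((s−a)/2) tan((s−b)/2) tan((s−c)/2)], giving spherical excess E = 1.9877 rad.
Area = E·R² = 1.9877 × (1737.4)² ≈ 5999902 km².

5999902 km²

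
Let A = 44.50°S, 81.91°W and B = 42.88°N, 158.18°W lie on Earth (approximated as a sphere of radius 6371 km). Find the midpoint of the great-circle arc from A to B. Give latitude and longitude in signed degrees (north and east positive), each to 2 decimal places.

Central angle δ = 1.9315 rad. Interpolating on the sphere with fraction f = 0.5:
P = [sin((1−f)δ)·A + sin(fδ)·B] / sin δ = 0.8790·A + 0.8790·B in Cartesian coordinates,
giving P = (-0.5097, -0.8601, -0.0180), i.e. latitude -1.03°, longitude -120.65°.

-1.03°, -120.65°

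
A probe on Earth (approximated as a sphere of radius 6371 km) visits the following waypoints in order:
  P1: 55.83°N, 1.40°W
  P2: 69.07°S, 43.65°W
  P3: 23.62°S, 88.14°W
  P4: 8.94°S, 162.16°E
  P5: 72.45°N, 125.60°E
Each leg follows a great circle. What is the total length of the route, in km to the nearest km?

41146 km

Leg P1→P2: central angle 2.2450 rad, distance 14302.8 km.
Leg P2→P3: central angle 0.9176 rad, distance 5846.1 km.
Leg P3→P4: central angle 1.8161 rad, distance 11570.3 km.
Leg P4→P5: central angle 1.4796 rad, distance 9426.4 km.
Total: 14302.8 + 5846.1 + 11570.3 + 9426.4 ≈ 41146 km.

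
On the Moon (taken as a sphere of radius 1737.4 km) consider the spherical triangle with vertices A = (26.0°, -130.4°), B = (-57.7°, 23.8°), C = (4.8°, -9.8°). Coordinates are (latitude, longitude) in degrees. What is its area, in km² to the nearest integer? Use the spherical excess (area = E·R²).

Side lengths (central angles): a = 1.1888, b = 2.0034, c = 2.5030 rad; semiperimeter s = 2.8476.
By l'Huilier's theorem, tan(E/4) = √[tan(s/2) tan((s−a)/2) tan((s−b)/2) tan((s−c)/2)], giving spherical excess E = 2.5976 rad.
Area = E·R² = 2.5976 × (1737.4)² ≈ 7840860 km².

7840860 km²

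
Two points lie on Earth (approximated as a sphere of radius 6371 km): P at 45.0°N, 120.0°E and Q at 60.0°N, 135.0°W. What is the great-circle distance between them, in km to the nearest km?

In radians: φ₁ = 0.7854, φ₂ = 1.0472, Δλ = 105.000° = 1.8326 rad.
cos c = sin φ₁ sin φ₂ + cos φ₁ cos φ₂ cos Δλ = (0.7071)(0.8660) + (0.7071)(0.5000)(-0.2588) = 0.52087,
so c = arccos(0.52087) = 1.02293 rad.
Distance = R·c = 6371 × 1.0229 ≈ 6517 km.

6517 km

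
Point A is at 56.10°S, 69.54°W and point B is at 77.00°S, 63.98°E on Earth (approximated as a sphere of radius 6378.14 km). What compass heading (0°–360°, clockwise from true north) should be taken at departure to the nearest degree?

166°

Δλ = 133.520° = 2.3304 rad.
y = sin Δλ · cos φ₂ = (0.7251)(0.2250) = 0.1631
x = cos φ₁ sin φ₂ − sin φ₁ cos φ₂ cos Δλ = (0.5577)(-0.9744) − (-0.8300)(0.2250)(-0.6886) = -0.6720
θ = atan2(y, x) = 166.36°, so the bearing is 166°.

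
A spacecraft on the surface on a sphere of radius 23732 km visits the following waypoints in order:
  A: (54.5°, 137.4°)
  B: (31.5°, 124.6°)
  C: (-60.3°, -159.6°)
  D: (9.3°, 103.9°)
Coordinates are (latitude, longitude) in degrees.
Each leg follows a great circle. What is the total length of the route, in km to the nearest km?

97971 km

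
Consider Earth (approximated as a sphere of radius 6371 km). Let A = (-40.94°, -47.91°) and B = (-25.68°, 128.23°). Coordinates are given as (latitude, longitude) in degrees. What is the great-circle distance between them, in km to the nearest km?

Let φ₁ = -0.7145 rad, φ₂ = -0.4482 rad, and Δλ = 3.0742 rad.
Haversine: a = sin²(Δφ/2) + cos φ₁ cos φ₂ sin²(Δλ/2) = 0.0176 + (0.7554)(0.9012)(0.9989) = 0.69764.
Central angle c = 2·arcsin(√a) = 1.97717 rad.
Distance = R·c = 6371 × 1.9772 ≈ 12597 km.

12597 km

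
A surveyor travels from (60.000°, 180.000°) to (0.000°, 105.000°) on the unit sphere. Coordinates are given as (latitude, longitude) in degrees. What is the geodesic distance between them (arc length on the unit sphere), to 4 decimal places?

1.4410

In radians: φ₁ = 1.0472, φ₂ = 0.0000, Δλ = -75.000° = -1.3090 rad.
Haversine: a = sin²(Δφ/2) + cos φ₁ cos φ₂ sin²(Δλ/2) = 0.2500 + (0.5000)(1.0000)(0.3706) = 0.43530.
Central angle c = 2·arcsin(√a) = 1.44102 rad.
On the unit sphere the arc length equals the central angle: 1.4410.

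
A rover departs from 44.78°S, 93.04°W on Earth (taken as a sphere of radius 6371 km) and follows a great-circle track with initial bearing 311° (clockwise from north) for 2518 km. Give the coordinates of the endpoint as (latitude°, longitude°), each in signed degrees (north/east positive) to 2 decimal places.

Angular distance δ = d/R = 2518/6371 = 0.39523 rad; initial bearing θ = 5.4280 rad.
sin φ₂ = sin φ₁ cos δ + cos φ₁ sin δ cos θ = (-0.7044)(0.9229) + (0.7098)(0.3850)(0.6561) = -0.4708, so φ₂ = -28.09°.
Δλ = atan2(sin θ sin δ cos φ₁, cos δ − sin φ₁ sin φ₂) = atan2(-0.2063, 0.5913) = -19.230°.
λ₂ = -93.040° − 19.230° = -112.27°.

-28.09°, -112.27°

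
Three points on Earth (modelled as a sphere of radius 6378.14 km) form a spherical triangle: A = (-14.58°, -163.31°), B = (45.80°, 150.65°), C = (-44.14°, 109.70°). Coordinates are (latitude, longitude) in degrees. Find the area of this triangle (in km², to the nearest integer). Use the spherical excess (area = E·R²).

47806032 km²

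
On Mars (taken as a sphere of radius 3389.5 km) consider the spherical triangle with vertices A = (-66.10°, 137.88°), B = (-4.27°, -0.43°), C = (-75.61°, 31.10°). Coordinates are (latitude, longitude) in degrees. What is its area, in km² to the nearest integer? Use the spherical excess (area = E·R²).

Side lengths (central angles): a = 1.2835, b = 0.5423, c = 1.8066 rad; semiperimeter s = 1.8162.
By l'Huilier's theorem, tan(E/4) = √[tan(s/2) tan((s−a)/2) tan((s−b)/2) tan((s−c)/2)], giving spherical excess E = 0.1410 rad.
Area = E·R² = 0.1410 × (3389.5)² ≈ 1619930 km².

1619930 km²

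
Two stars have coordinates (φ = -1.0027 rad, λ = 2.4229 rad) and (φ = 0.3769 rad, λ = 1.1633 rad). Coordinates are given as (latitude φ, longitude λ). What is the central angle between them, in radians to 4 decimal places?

1.7285 rad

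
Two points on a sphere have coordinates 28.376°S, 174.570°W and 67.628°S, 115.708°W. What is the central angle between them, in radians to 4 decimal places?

With latitudes φ₁ = -28.376°, φ₂ = -67.628° and longitude difference Δλ = 58.862°:
cos c = sin φ₁ sin φ₂ + cos φ₁ cos φ₂ cos Δλ = (-0.4753)(-0.9247) + (0.8798)(0.3806)(0.5171) = 0.61265,
so c = arccos(0.61265) = 0.91138 rad.
So the angular separation is 0.9114 rad.

0.9114 rad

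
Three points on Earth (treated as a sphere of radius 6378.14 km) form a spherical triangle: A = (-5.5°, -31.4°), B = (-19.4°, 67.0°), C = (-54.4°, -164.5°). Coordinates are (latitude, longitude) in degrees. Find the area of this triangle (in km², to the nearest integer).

87582829 km²

Side lengths (central angles): a = 1.6426, b = 1.8944, c = 1.6763 rad; semiperimeter s = 2.6066.
By l'Huilier's theorem, tan(E/4) = √[tan(s/2) tan((s−a)/2) tan((s−b)/2) tan((s−c)/2)], giving spherical excess E = 2.1529 rad.
Area = E·R² = 2.1529 × (6378.14)² ≈ 87582829 km².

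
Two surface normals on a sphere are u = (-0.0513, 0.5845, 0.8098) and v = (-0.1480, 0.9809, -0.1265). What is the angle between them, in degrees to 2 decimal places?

61.42°

u·v = 0.4785; |u| = 1.0000, |v| = 1.0000.
cos θ = (u·v)/(|u||v|) = 0.4785, so θ = 61.42°.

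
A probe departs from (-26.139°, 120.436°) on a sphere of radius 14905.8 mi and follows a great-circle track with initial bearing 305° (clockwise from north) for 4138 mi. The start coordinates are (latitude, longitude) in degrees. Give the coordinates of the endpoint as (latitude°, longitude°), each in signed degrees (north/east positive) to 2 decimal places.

Angular distance δ = d/R = 4138/14905.8 = 0.27761 rad; initial bearing θ = 5.3233 rad.
sin φ₂ = sin φ₁ cos δ + cos φ₁ sin δ cos θ = (-0.4406)(0.9617) + (0.8977)(0.2741)(0.5736) = -0.2826, so φ₂ = -16.41°.
Δλ = atan2(sin θ sin δ cos φ₁, cos δ − sin φ₁ sin φ₂) = atan2(-0.2015, 0.8372) = -13.535°.
λ₂ = 120.436° − 13.535° = 106.90°.

-16.41°, 106.90°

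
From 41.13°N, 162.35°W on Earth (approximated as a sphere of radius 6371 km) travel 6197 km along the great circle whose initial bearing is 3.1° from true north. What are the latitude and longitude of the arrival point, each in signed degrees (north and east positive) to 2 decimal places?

Angular distance δ = d/R = 6197/6371 = 0.97269 rad; initial bearing θ = 0.0541 rad.
sin φ₂ = sin φ₁ cos δ + cos φ₁ sin δ cos θ = (0.6578)(0.5631) + (0.7532)(0.8264)(0.9985) = 0.9919, so φ₂ = 82.72°.
Δλ = atan2(sin θ sin δ cos φ₁, cos δ − sin φ₁ sin φ₂) = atan2(0.0337, -0.0894) = 159.363°.
λ₂ = -162.350° + 159.363° = -2.99°.

82.72°, -2.99°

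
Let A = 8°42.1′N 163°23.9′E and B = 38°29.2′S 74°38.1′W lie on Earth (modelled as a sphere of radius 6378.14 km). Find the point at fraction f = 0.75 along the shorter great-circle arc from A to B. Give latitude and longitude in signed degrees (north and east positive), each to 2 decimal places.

The central angle between A and B is δ = 2.0988 rad.
With f = 0.75, the slerp weights are sin((1−f)δ)/sin δ = 0.5799 and sin(fδ)/sin δ = 1.1576.
Weighted sum of the unit vectors: (0.5799)·(-0.9473,0.2824,0.1513) + (1.1576)·(0.2074,-0.7548,-0.6223) = (-0.3093, -0.7100, -0.6327).
Converting back: φ = atan2(z, √(x²+y²)) = -39.25°, λ = atan2(y, x) = -113.54°.

-39.25°, -113.54°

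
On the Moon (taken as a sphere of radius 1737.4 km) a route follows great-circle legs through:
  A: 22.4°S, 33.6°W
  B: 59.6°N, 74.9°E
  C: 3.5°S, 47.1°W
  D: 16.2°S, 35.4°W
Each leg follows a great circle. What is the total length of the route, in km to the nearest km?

7408 km

Leg A→B: central angle 2.0682 rad, distance 3593.3 km.
Leg B→C: central angle 1.8969 rad, distance 3295.6 km.
Leg C→D: central angle 0.2990 rad, distance 519.6 km.
Total: 3593.3 + 3295.6 + 519.6 ≈ 7408 km.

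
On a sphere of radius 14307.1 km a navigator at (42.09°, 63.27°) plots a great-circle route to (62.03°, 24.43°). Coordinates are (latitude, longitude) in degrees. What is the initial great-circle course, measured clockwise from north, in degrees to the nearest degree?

324°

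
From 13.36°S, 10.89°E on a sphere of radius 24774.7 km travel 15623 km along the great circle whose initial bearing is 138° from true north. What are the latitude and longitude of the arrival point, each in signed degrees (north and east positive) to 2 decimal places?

Angular distance δ = d/R = 15623/24774.7 = 0.63060 rad; initial bearing θ = 2.4086 rad.
sin φ₂ = sin φ₁ cos δ + cos φ₁ sin δ cos θ = (-0.2311)(0.8077) + (0.9729)(0.5896)(-0.7431) = -0.6130, so φ₂ = -37.80°.
Δλ = atan2(sin θ sin δ cos φ₁, cos δ − sin φ₁ sin φ₂) = atan2(0.3839, 0.6660) = 29.957°.
λ₂ = 10.890° + 29.957° = 40.85°.

-37.80°, 40.85°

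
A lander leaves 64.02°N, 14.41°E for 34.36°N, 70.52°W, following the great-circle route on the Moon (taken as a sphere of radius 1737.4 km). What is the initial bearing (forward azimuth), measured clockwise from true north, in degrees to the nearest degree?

282°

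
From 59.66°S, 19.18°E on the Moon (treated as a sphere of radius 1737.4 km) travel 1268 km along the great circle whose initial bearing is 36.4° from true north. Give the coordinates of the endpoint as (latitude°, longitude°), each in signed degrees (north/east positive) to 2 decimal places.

Angular distance δ = d/R = 1268/1737.4 = 0.72983 rad; initial bearing θ = 0.6353 rad.
sin φ₂ = sin φ₁ cos δ + cos φ₁ sin δ cos θ = (-0.8630)(0.7453) + (0.5051)(0.6667)(0.8049) = -0.3721, so φ₂ = -21.85°.
Δλ = atan2(sin θ sin δ cos φ₁, cos δ − sin φ₁ sin φ₂) = atan2(0.1999, 0.4241) = 25.231°.
λ₂ = 19.180° + 25.231° = 44.41°.

-21.85°, 44.41°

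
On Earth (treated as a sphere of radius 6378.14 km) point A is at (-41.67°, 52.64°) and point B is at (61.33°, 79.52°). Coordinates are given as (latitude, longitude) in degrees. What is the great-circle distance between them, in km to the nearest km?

11721 km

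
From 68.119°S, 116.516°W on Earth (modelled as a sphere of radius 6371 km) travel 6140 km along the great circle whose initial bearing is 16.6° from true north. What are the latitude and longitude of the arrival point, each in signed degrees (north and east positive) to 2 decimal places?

-13.65°, -102.54°

Angular distance δ = d/R = 6140/6371 = 0.96374 rad; initial bearing θ = 0.2897 rad.
sin φ₂ = sin φ₁ cos δ + cos φ₁ sin δ cos θ = (-0.9280)(0.5705) + (0.3727)(0.8213)(0.9583) = -0.2360, so φ₂ = -13.65°.
Δλ = atan2(sin θ sin δ cos φ₁, cos δ − sin φ₁ sin φ₂) = atan2(0.0874, 0.3514) = 13.973°.
λ₂ = -116.516° + 13.973° = -102.54°.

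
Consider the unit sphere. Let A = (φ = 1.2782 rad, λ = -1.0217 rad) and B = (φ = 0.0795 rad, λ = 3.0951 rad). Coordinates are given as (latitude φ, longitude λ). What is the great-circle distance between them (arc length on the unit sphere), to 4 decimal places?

Let φ₁ = 1.2782 rad, φ₂ = 0.0795 rad, and Δλ = -2.1664 rad.
Haversine: a = sin²(Δφ/2) + cos φ₁ cos φ₂ sin²(Δλ/2) = 0.3182 + (0.2884)(0.9968)(0.7805) = 0.54263.
Central angle c = 2·arcsin(√a) = 1.65616 rad.
On the unit sphere the arc length equals the central angle: 1.6562.

1.6562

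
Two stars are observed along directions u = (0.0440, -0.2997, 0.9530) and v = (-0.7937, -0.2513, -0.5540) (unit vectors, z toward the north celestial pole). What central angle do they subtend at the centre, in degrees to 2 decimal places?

119.18°

u·v = -0.4876; |u| = 1.0000, |v| = 1.0000.
cos θ = (u·v)/(|u||v|) = -0.4876, so θ = 119.18°.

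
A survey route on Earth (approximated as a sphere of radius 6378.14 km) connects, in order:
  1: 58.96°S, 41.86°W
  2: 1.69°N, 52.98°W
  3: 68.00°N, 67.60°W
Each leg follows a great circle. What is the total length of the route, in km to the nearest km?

14288 km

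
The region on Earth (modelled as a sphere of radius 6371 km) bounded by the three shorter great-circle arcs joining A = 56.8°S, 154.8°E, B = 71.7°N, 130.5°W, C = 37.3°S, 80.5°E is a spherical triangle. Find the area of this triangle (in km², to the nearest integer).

110460516 km²

Side lengths (central angles): a = 2.4807, b = 0.8957, c = 2.4175 rad; semiperimeter s = 2.8970.
By l'Huilier's theorem, tan(E/4) = √[tan(s/2) tan((s−a)/2) tan((s−b)/2) tan((s−c)/2)], giving spherical excess E = 2.7214 rad.
Area = E·R² = 2.7214 × (6371)² ≈ 110460516 km².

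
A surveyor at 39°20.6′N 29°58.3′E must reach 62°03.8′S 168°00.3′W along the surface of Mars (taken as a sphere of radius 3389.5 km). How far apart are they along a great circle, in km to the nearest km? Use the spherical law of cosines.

Let φ₁ = 0.6867 rad, φ₂ = -1.0832 rad, and Δλ = 2.8278 rad.
cos c = sin φ₁ sin φ₂ + cos φ₁ cos φ₂ cos Δλ = (0.6340)(-0.8835) + (0.7734)(0.4685)(-0.9512) = -0.90472,
so c = arccos(-0.90472) = 2.70151 rad.
Distance = R·c = 3389.5 × 2.7015 ≈ 9157 km.

9157 km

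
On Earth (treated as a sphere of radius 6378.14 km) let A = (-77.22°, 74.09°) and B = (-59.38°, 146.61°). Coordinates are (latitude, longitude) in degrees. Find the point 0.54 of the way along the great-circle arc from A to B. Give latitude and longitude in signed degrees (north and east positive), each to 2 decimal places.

-70.67°, 128.94°

The central angle between A and B is δ = 0.5093 rad.
With f = 0.54, the slerp weights are sin((1−f)δ)/sin δ = 0.4761 and sin(fδ)/sin δ = 0.5570.
Weighted sum of the unit vectors: (0.4761)·(0.0606,0.2127,-0.9752) + (0.5570)·(-0.4253,0.2803,-0.8606) = (-0.2080, 0.2574, -0.9436).
Converting back: φ = atan2(z, √(x²+y²)) = -70.67°, λ = atan2(y, x) = 128.94°.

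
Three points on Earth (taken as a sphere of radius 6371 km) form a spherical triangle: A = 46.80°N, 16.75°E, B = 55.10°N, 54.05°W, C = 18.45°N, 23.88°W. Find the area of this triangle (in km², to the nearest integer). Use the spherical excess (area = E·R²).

Side lengths (central angles): a = 0.7543, b = 0.7619, c = 0.7573 rad; semiperimeter s = 1.1368.
By l'Huilier's theorem, tan(E/4) = √[tan(s/2) tan((s−a)/2) tan((s−b)/2) tan((s−c)/2)], giving spherical excess E = 0.2680 rad.
Area = E·R² = 0.2680 × (6371)² ≈ 10878680 km².

10878680 km²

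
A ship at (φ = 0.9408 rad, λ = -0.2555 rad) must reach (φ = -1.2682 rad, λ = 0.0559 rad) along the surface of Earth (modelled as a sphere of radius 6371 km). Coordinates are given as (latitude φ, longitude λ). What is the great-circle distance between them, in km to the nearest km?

14141 km

With latitudes φ₁ = 53.904°, φ₂ = -72.663° and longitude difference Δλ = 17.842°:
cos c = sin φ₁ sin φ₂ + cos φ₁ cos φ₂ cos Δλ = (0.8080)(-0.9546) + (0.5891)(0.2980)(0.9519) = -0.60420,
so c = arccos(-0.60420) = 2.21955 rad.
Distance = R·c = 6371 × 2.2196 ≈ 14141 km.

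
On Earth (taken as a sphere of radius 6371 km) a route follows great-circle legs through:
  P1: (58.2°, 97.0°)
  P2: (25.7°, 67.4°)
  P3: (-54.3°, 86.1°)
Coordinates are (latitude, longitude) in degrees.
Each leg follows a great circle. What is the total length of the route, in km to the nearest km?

Leg P1→P2: central angle 0.6739 rad, distance 4293.1 km.
Leg P2→P3: central angle 1.4244 rad, distance 9074.7 km.
Total: 4293.1 + 9074.7 ≈ 13368 km.

13368 km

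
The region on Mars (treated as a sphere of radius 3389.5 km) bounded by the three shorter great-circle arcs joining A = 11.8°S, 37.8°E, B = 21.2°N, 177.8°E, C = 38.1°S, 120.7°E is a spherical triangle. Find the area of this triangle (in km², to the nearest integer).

15802770 km²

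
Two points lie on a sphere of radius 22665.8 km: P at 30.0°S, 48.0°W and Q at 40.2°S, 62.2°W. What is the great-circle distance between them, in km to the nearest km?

6102 km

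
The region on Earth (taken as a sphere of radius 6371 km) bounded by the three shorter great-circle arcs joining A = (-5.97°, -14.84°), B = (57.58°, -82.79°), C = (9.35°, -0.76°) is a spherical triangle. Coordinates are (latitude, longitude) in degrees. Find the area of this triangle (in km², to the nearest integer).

Side lengths (central angles): a = 1.3587, b = 0.3626, c = 1.4582 rad; semiperimeter s = 1.5897.
By l'Huilier's theorem, tan(E/4) = √[tan(s/2) tan((s−a)/2) tan((s−b)/2) tan((s−c)/2)], giving spherical excess E = 0.2957 rad.
Area = E·R² = 0.2957 × (6371)² ≈ 12003607 km².

12003607 km²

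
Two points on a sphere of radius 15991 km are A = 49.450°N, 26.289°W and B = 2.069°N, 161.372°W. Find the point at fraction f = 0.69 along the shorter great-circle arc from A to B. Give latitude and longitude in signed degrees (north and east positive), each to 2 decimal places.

Central angle δ = 2.0182 rad. Interpolating on the sphere with fraction f = 0.69:
P = [sin((1−f)δ)·A + sin(fδ)·B] / sin δ = 0.6496·A + 1.0916·B in Cartesian coordinates,
giving P = (-0.6551, -0.5355, 0.5330), i.e. latitude 32.21°, longitude -140.74°.

32.21°, -140.74°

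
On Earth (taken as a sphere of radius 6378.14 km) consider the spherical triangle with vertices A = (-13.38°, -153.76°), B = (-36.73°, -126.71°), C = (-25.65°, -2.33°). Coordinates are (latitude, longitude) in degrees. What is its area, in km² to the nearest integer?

Side lengths (central angles): a = 1.7204, b = 2.3050, c = 0.5866 rad; semiperimeter s = 2.3061.
By l'Huilier's theorem, tan(E/4) = √[tan(s/2) tan((s−a)/2) tan((s−b)/2) tan((s−c)/2)], giving spherical excess E = 0.0802 rad.
Area = E·R² = 0.0802 × (6378.14)² ≈ 3261034 km².

3261034 km²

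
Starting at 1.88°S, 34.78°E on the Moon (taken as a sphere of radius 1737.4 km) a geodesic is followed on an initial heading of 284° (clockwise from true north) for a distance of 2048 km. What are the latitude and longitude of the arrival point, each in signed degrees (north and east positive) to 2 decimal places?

12.18°, -31.76°

Angular distance δ = d/R = 2048/1737.4 = 1.17877 rad; initial bearing θ = 4.9567 rad.
sin φ₂ = sin φ₁ cos δ + cos φ₁ sin δ cos θ = (-0.0328)(0.3821) + (0.9995)(0.9241)(0.2419) = 0.2109, so φ₂ = 12.18°.
Δλ = atan2(sin θ sin δ cos φ₁, cos δ − sin φ₁ sin φ₂) = atan2(-0.8962, 0.3890) = -66.538°.
λ₂ = 34.780° − 66.538° = -31.76°.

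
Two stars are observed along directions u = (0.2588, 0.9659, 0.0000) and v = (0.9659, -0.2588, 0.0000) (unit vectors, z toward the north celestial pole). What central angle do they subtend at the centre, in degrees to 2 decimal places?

u·v = 0.0000; |u| = 1.0000, |v| = 1.0000.
cos θ = (u·v)/(|u||v|) = 0.0000, so θ = 90.00°.

90.00°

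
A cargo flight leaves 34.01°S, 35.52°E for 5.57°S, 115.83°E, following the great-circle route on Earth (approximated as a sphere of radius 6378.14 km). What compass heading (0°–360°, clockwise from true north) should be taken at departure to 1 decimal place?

89.2°

With φ₁ = -0.5936, φ₂ = -0.0972, Δλ = 1.4017 rad, the forward-azimuth formula gives
θ = atan2( sin Δλ cos φ₂ , cos φ₁ sin φ₂ − sin φ₁ cos φ₂ cos Δλ ) = atan2(0.9811, 0.0132) = 89.23°.
So the initial bearing is 89.2°.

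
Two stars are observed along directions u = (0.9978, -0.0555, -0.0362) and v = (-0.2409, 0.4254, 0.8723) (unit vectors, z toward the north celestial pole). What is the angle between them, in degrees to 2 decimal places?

u·v = -0.2956; |u| = 1.0000, |v| = 1.0000.
cos θ = (u·v)/(|u||v|) = -0.2956, so θ = 107.19°.

107.19°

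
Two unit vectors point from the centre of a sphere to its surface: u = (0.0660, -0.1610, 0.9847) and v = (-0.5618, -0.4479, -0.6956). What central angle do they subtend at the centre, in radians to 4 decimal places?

2.2783 rad

u·v = -0.6499; |u| = 1.0000, |v| = 1.0000.
cos θ = (u·v)/(|u||v|) = -0.6499, so θ = 2.2783 rad.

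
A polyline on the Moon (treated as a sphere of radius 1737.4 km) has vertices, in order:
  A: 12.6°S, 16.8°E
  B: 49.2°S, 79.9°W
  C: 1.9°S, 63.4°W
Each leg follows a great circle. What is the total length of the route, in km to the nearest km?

4068 km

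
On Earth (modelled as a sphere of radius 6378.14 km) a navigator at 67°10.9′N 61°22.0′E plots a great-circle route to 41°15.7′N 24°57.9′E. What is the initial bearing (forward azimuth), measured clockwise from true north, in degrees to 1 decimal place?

235.9°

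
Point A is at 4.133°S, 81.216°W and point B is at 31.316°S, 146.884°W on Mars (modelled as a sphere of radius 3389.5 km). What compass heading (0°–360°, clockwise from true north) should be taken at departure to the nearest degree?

238°

Δλ = -65.668° = -1.1461 rad.
y = sin Δλ · cos φ₂ = (-0.9112)(0.8543) = -0.7784
x = cos φ₁ sin φ₂ − sin φ₁ cos φ₂ cos Δλ = (0.9974)(-0.5198) − (-0.0721)(0.8543)(0.4120) = -0.4930
θ = atan2(y, x) = -122.35°; adding 360° gives 238°.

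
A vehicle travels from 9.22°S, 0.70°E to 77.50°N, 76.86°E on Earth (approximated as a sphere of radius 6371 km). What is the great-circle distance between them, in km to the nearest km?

10680 km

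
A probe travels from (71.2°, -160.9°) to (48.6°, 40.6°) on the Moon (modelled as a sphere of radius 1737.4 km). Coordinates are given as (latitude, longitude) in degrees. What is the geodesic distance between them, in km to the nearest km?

With latitudes φ₁ = 71.200°, φ₂ = 48.600° and longitude difference Δλ = -158.500°:
cos c = sin φ₁ sin φ₂ + cos φ₁ cos φ₂ cos Δλ = (0.9466)(0.7501) + (0.3223)(0.6613)(-0.9304) = 0.51180,
so c = arccos(0.51180) = 1.03351 rad.
Distance = R·c = 1737.4 × 1.0335 ≈ 1796 km.

1796 km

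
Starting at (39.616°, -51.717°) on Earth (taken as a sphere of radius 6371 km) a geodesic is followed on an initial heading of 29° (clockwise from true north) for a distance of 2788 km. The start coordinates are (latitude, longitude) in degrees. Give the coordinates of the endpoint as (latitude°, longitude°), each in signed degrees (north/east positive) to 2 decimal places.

Angular distance δ = d/R = 2788/6371 = 0.43761 rad; initial bearing θ = 0.5061 rad.
sin φ₂ = sin φ₁ cos δ + cos φ₁ sin δ cos θ = (0.6376)(0.9058) + (0.7703)(0.4238)(0.8746) = 0.8631, so φ₂ = 59.66°.
Δλ = atan2(sin θ sin δ cos φ₁, cos δ − sin φ₁ sin φ₂) = atan2(0.1583, 0.3554) = 24.002°.
λ₂ = -51.717° + 24.002° = -27.72°.

59.66°, -27.72°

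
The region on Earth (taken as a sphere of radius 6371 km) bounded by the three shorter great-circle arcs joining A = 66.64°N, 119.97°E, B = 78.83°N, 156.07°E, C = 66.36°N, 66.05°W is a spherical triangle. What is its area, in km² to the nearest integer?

Side lengths (central angles): a = 0.5715, b = 0.8191, c = 0.2740 rad; semiperimeter s = 0.8323.
By l'Huilier's theorem, tan(E/4) = √[tan(s/2) tan((s−a)/2) tan((s−b)/2) tan((s−c)/2)], giving spherical excess E = 0.0418 rad.
Area = E·R² = 0.0418 × (6371)² ≈ 1697725 km².

1697725 km²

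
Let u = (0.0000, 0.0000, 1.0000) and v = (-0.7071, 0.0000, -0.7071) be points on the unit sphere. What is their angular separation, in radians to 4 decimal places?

2.3562 rad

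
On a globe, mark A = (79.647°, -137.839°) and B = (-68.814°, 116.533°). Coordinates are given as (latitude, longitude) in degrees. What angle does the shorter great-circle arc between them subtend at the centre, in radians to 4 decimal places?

2.7783 rad

In radians: φ₁ = 1.3901, φ₂ = -1.2010, Δλ = -105.628° = -1.8436 rad.
cos c = sin φ₁ sin φ₂ + cos φ₁ cos φ₂ cos Δλ = (0.9837)(-0.9324) + (0.1797)(0.3614)(-0.2694) = -0.93473,
so c = arccos(-0.93473) = 2.77829 rad.
So the angular separation is 2.7783 rad.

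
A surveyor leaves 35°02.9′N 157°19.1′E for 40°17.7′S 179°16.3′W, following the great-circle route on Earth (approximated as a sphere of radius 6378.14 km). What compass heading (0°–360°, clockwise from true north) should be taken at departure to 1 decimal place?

Δλ = 23.410° = 0.4086 rad.
y = sin Δλ · cos φ₂ = (0.3973)(0.7627) = 0.3030
x = cos φ₁ sin φ₂ − sin φ₁ cos φ₂ cos Δλ = (0.8187)(-0.6467) − (0.5743)(0.7627)(0.9177) = -0.9314
θ = atan2(y, x) = 161.98°, so the bearing is 162.0°.

162.0°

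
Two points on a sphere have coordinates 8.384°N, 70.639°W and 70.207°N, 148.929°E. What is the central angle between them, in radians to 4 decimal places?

1.6921 rad

With latitudes φ₁ = 8.384°, φ₂ = 70.207° and longitude difference Δλ = -140.432°:
cos c = sin φ₁ sin φ₂ + cos φ₁ cos φ₂ cos Δλ = (0.1458)(0.9409) + (0.9893)(0.3386)(-0.7709) = -0.12105,
so c = arccos(-0.12105) = 1.69215 rad.
So the angular separation is 1.6921 rad.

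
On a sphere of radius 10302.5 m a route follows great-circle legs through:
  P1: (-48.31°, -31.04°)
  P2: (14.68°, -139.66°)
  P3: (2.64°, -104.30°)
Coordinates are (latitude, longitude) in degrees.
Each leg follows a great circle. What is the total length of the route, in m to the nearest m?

Leg P1→P2: central angle 1.9765 rad, distance 20362.9 m.
Leg P2→P3: central angle 0.6439 rad, distance 6634.0 m.
Total: 20362.9 + 6634.0 ≈ 26997 m.

26997 m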